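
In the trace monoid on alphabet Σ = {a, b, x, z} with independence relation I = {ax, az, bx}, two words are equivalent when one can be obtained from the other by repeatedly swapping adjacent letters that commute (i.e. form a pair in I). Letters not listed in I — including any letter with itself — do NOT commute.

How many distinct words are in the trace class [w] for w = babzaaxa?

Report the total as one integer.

0(b) covers ∅
1(a) covers 0:b
2(b) covers 1:a
3(z) covers 2:b
4(a) covers 2:b
5(a) covers 4:a
6(x) covers 3:z
7(a) covers 5:a
floor of heap: 0:b
completions by unplaced set U, small U first (add the entries for U minus each lowest piece of U):
  |U|=1: {6}:1  {7}:1
  |U|=2: {3,6}:1  {5,7}:1  {6,7}:2
  |U|=3: {3,6,7}:3  {4,5,7}:1  {5,6,7}:3
  |U|=4: {3,5,6,7}:6  {4,5,6,7}:4
  |U|=5: {3,4,5,6,7}:10
  |U|=6: {2,3,4,5,6,7}:10
  start at 0(b): 10

10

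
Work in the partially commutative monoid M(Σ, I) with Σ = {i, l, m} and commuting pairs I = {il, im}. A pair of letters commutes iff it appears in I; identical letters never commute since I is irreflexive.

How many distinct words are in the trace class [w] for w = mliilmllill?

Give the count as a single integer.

drop 0:m onto floor
drop 1:l onto {0:m}
drop 2:i onto floor
drop 3:i onto {2:i}
drop 4:l onto {1:l}
drop 5:m onto {4:l}
drop 6:l onto {5:m}
drop 7:l onto {6:l}
drop 8:i onto {3:i}
drop 9:l onto {7:l}
drop 10:l onto {9:l}
ground layer = {0:m, 2:i}
drop-orders for the pieces not yet dropped (sum over which currently-grounded one goes next):
  1 to go: {8} 1  {10} 1
  2 to go: {3,8} 1  {8,10} 2  {9,10} 1
  3 to go: {2,3,8} 1  {3,8,10} 3  {7,9,10} 1  {8,9,10} 3
  4 to go: {2,3,8,10} 4  {3,8,9,10} 6  {6,7,9,10} 1  {7,8,9,10} 4
  5 to go: {2,3,8,9,10} 10  {3,7,8,9,10} 10  {5,6,7,9,10} 1  {6,7,8,9,10} 5
  6 to go: {2,3,7,8,9,10} 20  {3,6,7,8,9,10} 15  {4,5,6,7,9,10} 1  {5,6,7,8,9,10} 6
  7 to go: {1,4,5,6,7,9,10} 1  {2,3,6,7,8,9,10} 35  {3,5,6,7,8,9,10} 21  {4,5,6,7,8,9,10} 7
  8 to go: {0,1,4,5,6,7,9,10} 1  {1,4,5,6,7,8,9,10} 8  {2,3,5,6,7,8,9,10} 56  {3,4,5,6,7,8,9,10} 28
  9 to go: {0,1,4,5,6,7,8,9,10} 9  {1,3,4,5,6,7,8,9,10} 36  {2,3,4,5,6,7,8,9,10} 84
  if 0:m drops first: 120 orders
  if 2:i drops first: 45 orders
heap linearizations: 165

165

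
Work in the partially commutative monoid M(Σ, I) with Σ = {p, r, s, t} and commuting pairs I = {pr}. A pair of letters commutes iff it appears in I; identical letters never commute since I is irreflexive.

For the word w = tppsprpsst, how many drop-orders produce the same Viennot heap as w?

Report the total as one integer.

#0=t has no predecessor
#1=p depends on [0:t]
#2=p depends on [1:p]
#3=s depends on [2:p]
#4=p depends on [3:s]
#5=r depends on [3:s]
#6=p depends on [4:p]
#7=s depends on [5:r, 6:p]
#8=s depends on [7:s]
#9=t depends on [8:s]
sources: [0:t]
N(rest) = Σ N(rest − s) over sources s of rest; N(one piece) = 1:
  size 1 → [9]=1
  size 2 → [8,9]=1
  size 3 → [7,8,9]=1
  size 4 → [5,7,8,9]=1  [6,7,8,9]=1
  size 5 → [4,6,7,8,9]=1  [5,6,7,8,9]=2
  size 6 → [4,5,6,7,8,9]=3
  size 7 → [3,4,5,6,7,8,9]=3
  size 8 → [2,3,4,5,6,7,8,9]=3
  first=0(t) contributes 3

3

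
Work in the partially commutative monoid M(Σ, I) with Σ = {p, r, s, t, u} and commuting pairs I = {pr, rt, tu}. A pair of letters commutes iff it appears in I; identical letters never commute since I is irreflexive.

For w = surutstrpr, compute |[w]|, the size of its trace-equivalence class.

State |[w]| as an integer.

24

#0=s has no predecessor
#1=u depends on [0:s]
#2=r depends on [1:u]
#3=u depends on [2:r]
#4=t depends on [0:s]
#5=s depends on [3:u, 4:t]
#6=t depends on [5:s]
#7=r depends on [5:s]
#8=p depends on [6:t]
#9=r depends on [7:r]
sources: [0:s]
N(rest) = Σ N(rest − s) over sources s of rest; N(one piece) = 1:
  size 1 → [8]=1  [9]=1
  size 2 → [6,8]=1  [7,9]=1  [8,9]=2
  size 3 → [6,8,9]=3  [7,8,9]=3
  size 4 → [6,7,8,9]=6
  size 5 → [5,6,7,8,9]=6
  size 6 → [3,5,6,7,8,9]=6  [4,5,6,7,8,9]=6
  size 7 → [2,3,5,6,7,8,9]=6  [3,4,5,6,7,8,9]=12
  size 8 → [1,2,3,5,6,7,8,9]=6  [2,3,4,5,6,7,8,9]=18
  first=0(s) contributes 24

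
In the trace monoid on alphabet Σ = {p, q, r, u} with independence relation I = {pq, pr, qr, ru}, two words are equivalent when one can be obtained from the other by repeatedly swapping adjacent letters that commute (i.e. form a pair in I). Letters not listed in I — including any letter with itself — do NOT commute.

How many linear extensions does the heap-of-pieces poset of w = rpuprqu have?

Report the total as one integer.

42

drop 0:r onto floor
drop 1:p onto floor
drop 2:u onto {1:p}
drop 3:p onto {2:u}
drop 4:r onto {0:r}
drop 5:q onto {2:u}
drop 6:u onto {3:p, 5:q}
ground layer = {0:r, 1:p}
drop-orders for the pieces not yet dropped (sum over which currently-grounded one goes next):
  1 to go: {4} 1  {6} 1
  2 to go: {0,4} 1  {3,6} 1  {4,6} 2  {5,6} 1
  3 to go: {0,4,6} 3  {3,4,6} 3  {3,5,6} 2  {4,5,6} 3
  4 to go: {0,3,4,6} 6  {0,4,5,6} 6  {2,3,5,6} 2  {3,4,5,6} 8
  5 to go: {0,3,4,5,6} 20  {1,2,3,5,6} 2  {2,3,4,5,6} 10
  if 0:r drops first: 12 orders
  if 1:p drops first: 30 orders
heap linearizations: 42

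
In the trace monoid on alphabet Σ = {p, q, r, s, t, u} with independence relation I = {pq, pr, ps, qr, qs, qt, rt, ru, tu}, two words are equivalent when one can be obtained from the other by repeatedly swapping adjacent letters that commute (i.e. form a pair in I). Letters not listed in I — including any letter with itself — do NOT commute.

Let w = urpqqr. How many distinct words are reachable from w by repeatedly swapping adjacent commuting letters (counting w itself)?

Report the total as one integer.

45

0(u) covers ∅
1(r) covers ∅
2(p) covers 0:u
3(q) covers 0:u
4(q) covers 3:q
5(r) covers 1:r
floor of heap: 0:u, 1:r
completions by unplaced set U, small U first (add the entries for U minus each lowest piece of U):
  |U|=1: {2}:1  {4}:1  {5}:1
  |U|=2: {1,5}:1  {2,4}:2  {2,5}:2  {3,4}:1  {4,5}:2
  |U|=3: {1,2,5}:3  {1,4,5}:3  {2,3,4}:3  {2,4,5}:6  {3,4,5}:3
  |U|=4: {0,2,3,4}:3  {1,2,4,5}:12  {1,3,4,5}:6  {2,3,4,5}:12
  start at 0(u): 30
  start at 1(r): 15
sum over floor = 45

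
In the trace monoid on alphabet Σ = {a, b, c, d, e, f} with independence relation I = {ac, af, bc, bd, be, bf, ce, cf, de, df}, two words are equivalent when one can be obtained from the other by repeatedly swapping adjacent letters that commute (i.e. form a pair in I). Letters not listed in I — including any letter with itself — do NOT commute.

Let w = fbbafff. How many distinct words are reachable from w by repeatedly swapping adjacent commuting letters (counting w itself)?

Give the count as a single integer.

35

#0=f has no predecessor
#1=b has no predecessor
#2=b depends on [1:b]
#3=a depends on [2:b]
#4=f depends on [0:f]
#5=f depends on [4:f]
#6=f depends on [5:f]
sources: [0:f, 1:b]
N(rest) = Σ N(rest − s) over sources s of rest; N(one piece) = 1:
  size 1 → [3]=1  [6]=1
  size 2 → [2,3]=1  [3,6]=2  [5,6]=1
  size 3 → [1,2,3]=1  [2,3,6]=3  [3,5,6]=3  [4,5,6]=1
  size 4 → [0,4,5,6]=1  [1,2,3,6]=4  [2,3,5,6]=6  [3,4,5,6]=4
  size 5 → [0,3,4,5,6]=5  [1,2,3,5,6]=10  [2,3,4,5,6]=10
  first=0(f) contributes 20
  first=1(b) contributes 15
|[w]| = 35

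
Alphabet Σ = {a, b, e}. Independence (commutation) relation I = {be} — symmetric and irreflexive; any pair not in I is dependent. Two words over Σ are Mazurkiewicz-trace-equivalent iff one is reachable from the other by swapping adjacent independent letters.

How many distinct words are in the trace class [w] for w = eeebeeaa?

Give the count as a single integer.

piece 0:e — minimal
piece 1:e rests on {0:e}
piece 2:e rests on {1:e}
piece 3:b — minimal
piece 4:e rests on {2:e}
piece 5:e rests on {4:e}
piece 6:a rests on {3:b, 5:e}
piece 7:a rests on {6:a}
minimal pieces: {0:e, 3:b}
ways to finish when only these pieces remain (= sum over removing one remaining piece with nothing left below it):
  1 left: {7}→1
  2 left: {6,7}→1
  3 left: {3,6,7}→1  {5,6,7}→1
  4 left: {3,5,6,7}→2  {4,5,6,7}→1
  5 left: {2,4,5,6,7}→1  {3,4,5,6,7}→3
  6 left: {1,2,4,5,6,7}→1  {2,3,4,5,6,7}→4
  placing 0:e first → 5 extensions
  placing 3:b first → 1 extensions
total linear extensions = 6

6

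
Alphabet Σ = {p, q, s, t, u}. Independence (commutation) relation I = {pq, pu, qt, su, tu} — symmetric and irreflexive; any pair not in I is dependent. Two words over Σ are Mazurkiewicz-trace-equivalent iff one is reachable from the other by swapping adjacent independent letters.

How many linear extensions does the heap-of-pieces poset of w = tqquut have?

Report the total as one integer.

0(t) covers ∅
1(q) covers ∅
2(q) covers 1:q
3(u) covers 2:q
4(u) covers 3:u
5(t) covers 0:t
floor of heap: 0:t, 1:q
completions by unplaced set U, small U first (add the entries for U minus each lowest piece of U):
  |U|=1: {4}:1  {5}:1
  |U|=2: {0,5}:1  {3,4}:1  {4,5}:2
  |U|=3: {0,4,5}:3  {2,3,4}:1  {3,4,5}:3
  |U|=4: {0,3,4,5}:6  {1,2,3,4}:1  {2,3,4,5}:4
  start at 0(t): 5
  start at 1(q): 10
sum over floor = 15

15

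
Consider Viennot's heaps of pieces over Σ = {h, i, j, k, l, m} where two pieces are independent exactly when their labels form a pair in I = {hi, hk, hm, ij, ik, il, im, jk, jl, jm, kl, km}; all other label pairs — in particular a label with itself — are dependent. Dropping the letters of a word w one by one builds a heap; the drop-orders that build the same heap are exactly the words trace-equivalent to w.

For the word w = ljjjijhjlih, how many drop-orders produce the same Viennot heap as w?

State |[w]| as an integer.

550

piece 0:l — minimal
piece 1:j — minimal
piece 2:j rests on {1:j}
piece 3:j rests on {2:j}
piece 4:i — minimal
piece 5:j rests on {3:j}
piece 6:h rests on {0:l, 5:j}
piece 7:j rests on {6:h}
piece 8:l rests on {6:h}
piece 9:i rests on {4:i}
piece 10:h rests on {7:j, 8:l}
minimal pieces: {0:l, 1:j, 4:i}
ways to finish when only these pieces remain (= sum over removing one remaining piece with nothing left below it):
  1 left: {9}→1  {10}→1
  2 left: {4,9}→1  {7,10}→1  {8,10}→1  {9,10}→2
  3 left: {4,9,10}→3  {7,8,10}→2  {7,9,10}→3  {8,9,10}→3
  4 left: {4,7,9,10}→6  {4,8,9,10}→6  {6,7,8,10}→2  {7,8,9,10}→8
  5 left: {0,6,7,8,10}→2  {4,7,8,9,10}→20  {5,6,7,8,10}→2  {6,7,8,9,10}→10
  6 left: {0,5,6,7,8,10}→4  {0,6,7,8,9,10}→12  {3,5,6,7,8,10}→2  {4,6,7,8,9,10}→30  {5,6,7,8,9,10}→12
  7 left: {0,3,5,6,7,8,10}→6  {0,4,6,7,8,9,10}→42  {0,5,6,7,8,9,10}→28  {2,3,5,6,7,8,10}→2  {3,5,6,7,8,9,10}→14  {4,5,6,7,8,9,10}→42
  8 left: {0,2,3,5,6,7,8,10}→8  {0,3,5,6,7,8,9,10}→48  {0,4,5,6,7,8,9,10}→112  {1,2,3,5,6,7,8,10}→2  {2,3,5,6,7,8,9,10}→16  {3,4,5,6,7,8,9,10}→56
  9 left: {0,1,2,3,5,6,7,8,10}→10  {0,2,3,5,6,7,8,9,10}→72  {0,3,4,5,6,7,8,9,10}→216  {1,2,3,5,6,7,8,9,10}→18  {2,3,4,5,6,7,8,9,10}→72
  placing 0:l first → 90 extensions
  placing 1:j first → 360 extensions
  placing 4:i first → 100 extensions
total linear extensions = 550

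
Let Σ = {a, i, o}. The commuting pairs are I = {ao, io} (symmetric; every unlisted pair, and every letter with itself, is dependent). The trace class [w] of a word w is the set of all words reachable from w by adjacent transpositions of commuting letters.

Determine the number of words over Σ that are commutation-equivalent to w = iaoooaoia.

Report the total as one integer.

126

#0=i has no predecessor
#1=a depends on [0:i]
#2=o has no predecessor
#3=o depends on [2:o]
#4=o depends on [3:o]
#5=a depends on [1:a]
#6=o depends on [4:o]
#7=i depends on [5:a]
#8=a depends on [7:i]
sources: [0:i, 2:o]
N(rest) = Σ N(rest − s) over sources s of rest; N(one piece) = 1:
  size 1 → [6]=1  [8]=1
  size 2 → [4,6]=1  [6,8]=2  [7,8]=1
  size 3 → [3,4,6]=1  [4,6,8]=3  [5,7,8]=1  [6,7,8]=3
  size 4 → [1,5,7,8]=1  [2,3,4,6]=1  [3,4,6,8]=4  [4,6,7,8]=6  [5,6,7,8]=4
  size 5 → [0,1,5,7,8]=1  [1,5,6,7,8]=5  [2,3,4,6,8]=5  [3,4,6,7,8]=10  [4,5,6,7,8]=10
  size 6 → [0,1,5,6,7,8]=6  [1,4,5,6,7,8]=15  [2,3,4,6,7,8]=15  [3,4,5,6,7,8]=20
  size 7 → [0,1,4,5,6,7,8]=21  [1,3,4,5,6,7,8]=35  [2,3,4,5,6,7,8]=35
  first=0(i) contributes 70
  first=2(o) contributes 56
|[w]| = 126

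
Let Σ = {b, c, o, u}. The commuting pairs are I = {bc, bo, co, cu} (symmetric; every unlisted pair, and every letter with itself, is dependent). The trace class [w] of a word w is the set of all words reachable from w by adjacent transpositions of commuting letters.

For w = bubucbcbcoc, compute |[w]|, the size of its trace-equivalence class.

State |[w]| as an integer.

piece 0:b — minimal
piece 1:u rests on {0:b}
piece 2:b rests on {1:u}
piece 3:u rests on {2:b}
piece 4:c — minimal
piece 5:b rests on {3:u}
piece 6:c rests on {4:c}
piece 7:b rests on {5:b}
piece 8:c rests on {6:c}
piece 9:o rests on {3:u}
piece 10:c rests on {8:c}
minimal pieces: {0:b, 4:c}
ways to finish when only these pieces remain (= sum over removing one remaining piece with nothing left below it):
  1 left: {7}→1  {9}→1  {10}→1
  2 left: {5,7}→1  {7,9}→2  {7,10}→2  {8,10}→1  {9,10}→2
  3 left: {5,7,9}→3  {5,7,10}→3  {6,8,10}→1  {7,8,10}→3  {7,9,10}→6  {8,9,10}→3
  4 left: {3,5,7,9}→3  {4,6,8,10}→1  {5,7,8,10}→6  {5,7,9,10}→12  {6,7,8,10}→4  {6,8,9,10}→4  {7,8,9,10}→12
  5 left: {2,3,5,7,9}→3  {3,5,7,9,10}→15  {4,6,7,8,10}→5  {4,6,8,9,10}→5  {5,6,7,8,10}→10  {5,7,8,9,10}→30  {6,7,8,9,10}→20
  6 left: {1,2,3,5,7,9}→3  {2,3,5,7,9,10}→18  {3,5,7,8,9,10}→45  {4,5,6,7,8,10}→15  {4,6,7,8,9,10}→30  {5,6,7,8,9,10}→60
  7 left: {0,1,2,3,5,7,9}→3  {1,2,3,5,7,9,10}→21  {2,3,5,7,8,9,10}→63  {3,5,6,7,8,9,10}→105  {4,5,6,7,8,9,10}→105
  8 left: {0,1,2,3,5,7,9,10}→24  {1,2,3,5,7,8,9,10}→84  {2,3,5,6,7,8,9,10}→168  {3,4,5,6,7,8,9,10}→210
  9 left: {0,1,2,3,5,7,8,9,10}→108  {1,2,3,5,6,7,8,9,10}→252  {2,3,4,5,6,7,8,9,10}→378
  placing 0:b first → 630 extensions
  placing 4:c first → 360 extensions
total linear extensions = 990

990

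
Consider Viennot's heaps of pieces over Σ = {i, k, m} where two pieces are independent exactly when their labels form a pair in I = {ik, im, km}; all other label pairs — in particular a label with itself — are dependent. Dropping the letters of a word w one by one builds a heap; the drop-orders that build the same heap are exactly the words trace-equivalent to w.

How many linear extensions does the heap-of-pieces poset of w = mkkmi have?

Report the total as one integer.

0(m) covers ∅
1(k) covers ∅
2(k) covers 1:k
3(m) covers 0:m
4(i) covers ∅
floor of heap: 0:m, 1:k, 4:i
completions by unplaced set U, small U first (add the entries for U minus each lowest piece of U):
  |U|=1: {2}:1  {3}:1  {4}:1
  |U|=2: {0,3}:1  {1,2}:1  {2,3}:2  {2,4}:2  {3,4}:2
  |U|=3: {0,2,3}:3  {0,3,4}:3  {1,2,3}:3  {1,2,4}:3  {2,3,4}:6
  start at 0(m): 12
  start at 1(k): 12
  start at 4(i): 6
sum over floor = 30

30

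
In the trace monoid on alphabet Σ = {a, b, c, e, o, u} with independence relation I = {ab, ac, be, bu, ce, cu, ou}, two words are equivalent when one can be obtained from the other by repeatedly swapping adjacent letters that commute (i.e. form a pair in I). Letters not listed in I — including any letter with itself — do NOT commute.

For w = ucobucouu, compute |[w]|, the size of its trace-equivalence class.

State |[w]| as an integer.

0(u) covers ∅
1(c) covers ∅
2(o) covers 1:c
3(b) covers 2:o
4(u) covers 0:u
5(c) covers 3:b
6(o) covers 5:c
7(u) covers 4:u
8(u) covers 7:u
floor of heap: 0:u, 1:c
completions by unplaced set U, small U first (add the entries for U minus each lowest piece of U):
  |U|=1: {6}:1  {8}:1
  |U|=2: {5,6}:1  {6,8}:2  {7,8}:1
  |U|=3: {3,5,6}:1  {4,7,8}:1  {5,6,8}:3  {6,7,8}:3
  |U|=4: {0,4,7,8}:1  {2,3,5,6}:1  {3,5,6,8}:4  {4,6,7,8}:4  {5,6,7,8}:6
  |U|=5: {0,4,6,7,8}:5  {1,2,3,5,6}:1  {2,3,5,6,8}:5  {3,5,6,7,8}:10  {4,5,6,7,8}:10
  |U|=6: {0,4,5,6,7,8}:15  {1,2,3,5,6,8}:6  {2,3,5,6,7,8}:15  {3,4,5,6,7,8}:20
  |U|=7: {0,3,4,5,6,7,8}:35  {1,2,3,5,6,7,8}:21  {2,3,4,5,6,7,8}:35
  start at 0(u): 56
  start at 1(c): 70
sum over floor = 126

126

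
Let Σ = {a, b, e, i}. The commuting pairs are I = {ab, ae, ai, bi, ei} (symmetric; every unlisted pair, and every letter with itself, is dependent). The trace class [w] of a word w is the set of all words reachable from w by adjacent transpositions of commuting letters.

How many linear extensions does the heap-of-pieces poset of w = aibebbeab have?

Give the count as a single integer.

piece 0:a — minimal
piece 1:i — minimal
piece 2:b — minimal
piece 3:e rests on {2:b}
piece 4:b rests on {3:e}
piece 5:b rests on {4:b}
piece 6:e rests on {5:b}
piece 7:a rests on {0:a}
piece 8:b rests on {6:e}
minimal pieces: {0:a, 1:i, 2:b}
ways to finish when only these pieces remain (= sum over removing one remaining piece with nothing left below it):
  1 left: {1}→1  {7}→1  {8}→1
  2 left: {0,7}→1  {1,7}→2  {1,8}→2  {6,8}→1  {7,8}→2
  3 left: {0,1,7}→3  {0,7,8}→3  {1,6,8}→3  {1,7,8}→6  {5,6,8}→1  {6,7,8}→3
  4 left: {0,1,7,8}→12  {0,6,7,8}→6  {1,5,6,8}→4  {1,6,7,8}→12  {4,5,6,8}→1  {5,6,7,8}→4
  5 left: {0,1,6,7,8}→30  {0,5,6,7,8}→10  {1,4,5,6,8}→5  {1,5,6,7,8}→20  {3,4,5,6,8}→1  {4,5,6,7,8}→5
  6 left: {0,1,5,6,7,8}→60  {0,4,5,6,7,8}→15  {1,3,4,5,6,8}→6  {1,4,5,6,7,8}→30  {2,3,4,5,6,8}→1  {3,4,5,6,7,8}→6
  7 left: {0,1,4,5,6,7,8}→105  {0,3,4,5,6,7,8}→21  {1,2,3,4,5,6,8}→7  {1,3,4,5,6,7,8}→42  {2,3,4,5,6,7,8}→7
  placing 0:a first → 56 extensions
  placing 1:i first → 28 extensions
  placing 2:b first → 168 extensions
total linear extensions = 252

252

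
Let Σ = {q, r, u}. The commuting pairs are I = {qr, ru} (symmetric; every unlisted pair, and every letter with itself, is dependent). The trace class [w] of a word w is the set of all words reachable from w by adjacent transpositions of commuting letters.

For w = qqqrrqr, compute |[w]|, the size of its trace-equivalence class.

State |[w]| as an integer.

#0=q has no predecessor
#1=q depends on [0:q]
#2=q depends on [1:q]
#3=r has no predecessor
#4=r depends on [3:r]
#5=q depends on [2:q]
#6=r depends on [4:r]
sources: [0:q, 3:r]
N(rest) = Σ N(rest − s) over sources s of rest; N(one piece) = 1:
  size 1 → [5]=1  [6]=1
  size 2 → [2,5]=1  [4,6]=1  [5,6]=2
  size 3 → [1,2,5]=1  [2,5,6]=3  [3,4,6]=1  [4,5,6]=3
  size 4 → [0,1,2,5]=1  [1,2,5,6]=4  [2,4,5,6]=6  [3,4,5,6]=4
  size 5 → [0,1,2,5,6]=5  [1,2,4,5,6]=10  [2,3,4,5,6]=10
  first=0(q) contributes 20
  first=3(r) contributes 15
|[w]| = 35

35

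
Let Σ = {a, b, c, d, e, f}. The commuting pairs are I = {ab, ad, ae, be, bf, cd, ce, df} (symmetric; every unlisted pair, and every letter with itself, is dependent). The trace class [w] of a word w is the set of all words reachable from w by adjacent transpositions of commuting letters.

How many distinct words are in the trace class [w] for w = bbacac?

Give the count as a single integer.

drop 0:b onto floor
drop 1:b onto {0:b}
drop 2:a onto floor
drop 3:c onto {1:b, 2:a}
drop 4:a onto {3:c}
drop 5:c onto {4:a}
ground layer = {0:b, 2:a}
drop-orders for the pieces not yet dropped (sum over which currently-grounded one goes next):
  1 to go: {5} 1
  2 to go: {4,5} 1
  3 to go: {3,4,5} 1
  4 to go: {1,3,4,5} 1  {2,3,4,5} 1
  if 0:b drops first: 2 orders
  if 2:a drops first: 1 orders
heap linearizations: 3

3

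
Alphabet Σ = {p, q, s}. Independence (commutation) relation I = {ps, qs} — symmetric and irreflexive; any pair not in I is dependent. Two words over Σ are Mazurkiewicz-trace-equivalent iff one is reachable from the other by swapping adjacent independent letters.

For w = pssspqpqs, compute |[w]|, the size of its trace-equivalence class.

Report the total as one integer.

126

#0=p has no predecessor
#1=s has no predecessor
#2=s depends on [1:s]
#3=s depends on [2:s]
#4=p depends on [0:p]
#5=q depends on [4:p]
#6=p depends on [5:q]
#7=q depends on [6:p]
#8=s depends on [3:s]
sources: [0:p, 1:s]
N(rest) = Σ N(rest − s) over sources s of rest; N(one piece) = 1:
  size 1 → [7]=1  [8]=1
  size 2 → [3,8]=1  [6,7]=1  [7,8]=2
  size 3 → [2,3,8]=1  [3,7,8]=3  [5,6,7]=1  [6,7,8]=3
  size 4 → [1,2,3,8]=1  [2,3,7,8]=4  [3,6,7,8]=6  [4,5,6,7]=1  [5,6,7,8]=4
  size 5 → [0,4,5,6,7]=1  [1,2,3,7,8]=5  [2,3,6,7,8]=10  [3,5,6,7,8]=10  [4,5,6,7,8]=5
  size 6 → [0,4,5,6,7,8]=6  [1,2,3,6,7,8]=15  [2,3,5,6,7,8]=20  [3,4,5,6,7,8]=15
  size 7 → [0,3,4,5,6,7,8]=21  [1,2,3,5,6,7,8]=35  [2,3,4,5,6,7,8]=35
  first=0(p) contributes 70
  first=1(s) contributes 56
|[w]| = 126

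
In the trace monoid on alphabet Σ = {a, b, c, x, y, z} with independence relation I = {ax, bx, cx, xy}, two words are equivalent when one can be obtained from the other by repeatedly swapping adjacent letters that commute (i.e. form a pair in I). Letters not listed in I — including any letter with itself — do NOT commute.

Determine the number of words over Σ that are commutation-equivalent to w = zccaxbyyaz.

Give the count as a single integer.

#0=z has no predecessor
#1=c depends on [0:z]
#2=c depends on [1:c]
#3=a depends on [2:c]
#4=x depends on [0:z]
#5=b depends on [3:a]
#6=y depends on [5:b]
#7=y depends on [6:y]
#8=a depends on [7:y]
#9=z depends on [4:x, 8:a]
sources: [0:z]
N(rest) = Σ N(rest − s) over sources s of rest; N(one piece) = 1:
  size 1 → [9]=1
  size 2 → [4,9]=1  [8,9]=1
  size 3 → [4,8,9]=2  [7,8,9]=1
  size 4 → [4,7,8,9]=3  [6,7,8,9]=1
  size 5 → [4,6,7,8,9]=4  [5,6,7,8,9]=1
  size 6 → [3,5,6,7,8,9]=1  [4,5,6,7,8,9]=5
  size 7 → [2,3,5,6,7,8,9]=1  [3,4,5,6,7,8,9]=6
  size 8 → [1,2,3,5,6,7,8,9]=1  [2,3,4,5,6,7,8,9]=7
  first=0(z) contributes 8

8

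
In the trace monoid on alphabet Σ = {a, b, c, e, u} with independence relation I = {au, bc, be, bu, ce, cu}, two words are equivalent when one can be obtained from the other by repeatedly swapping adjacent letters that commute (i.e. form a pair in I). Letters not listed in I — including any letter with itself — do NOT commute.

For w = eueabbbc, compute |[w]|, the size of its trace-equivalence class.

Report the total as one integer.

piece 0:e — minimal
piece 1:u rests on {0:e}
piece 2:e rests on {1:u}
piece 3:a rests on {2:e}
piece 4:b rests on {3:a}
piece 5:b rests on {4:b}
piece 6:b rests on {5:b}
piece 7:c rests on {3:a}
minimal pieces: {0:e}
ways to finish when only these pieces remain (= sum over removing one remaining piece with nothing left below it):
  1 left: {6}→1  {7}→1
  2 left: {5,6}→1  {6,7}→2
  3 left: {4,5,6}→1  {5,6,7}→3
  4 left: {4,5,6,7}→4
  5 left: {3,4,5,6,7}→4
  6 left: {2,3,4,5,6,7}→4
  placing 0:e first → 4 extensions

4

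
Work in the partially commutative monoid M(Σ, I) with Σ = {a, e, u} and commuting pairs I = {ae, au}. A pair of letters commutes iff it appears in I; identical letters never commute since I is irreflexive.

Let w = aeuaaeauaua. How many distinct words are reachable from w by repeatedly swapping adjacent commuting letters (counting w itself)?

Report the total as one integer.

462

piece 0:a — minimal
piece 1:e — minimal
piece 2:u rests on {1:e}
piece 3:a rests on {0:a}
piece 4:a rests on {3:a}
piece 5:e rests on {2:u}
piece 6:a rests on {4:a}
piece 7:u rests on {5:e}
piece 8:a rests on {6:a}
piece 9:u rests on {7:u}
piece 10:a rests on {8:a}
minimal pieces: {0:a, 1:e}
ways to finish when only these pieces remain (= sum over removing one remaining piece with nothing left below it):
  1 left: {9}→1  {10}→1
  2 left: {7,9}→1  {8,10}→1  {9,10}→2
  3 left: {5,7,9}→1  {6,8,10}→1  {7,9,10}→3  {8,9,10}→3
  4 left: {2,5,7,9}→1  {4,6,8,10}→1  {5,7,9,10}→4  {6,8,9,10}→4  {7,8,9,10}→6
  5 left: {1,2,5,7,9}→1  {2,5,7,9,10}→5  {3,4,6,8,10}→1  {4,6,8,9,10}→5  {5,7,8,9,10}→10  {6,7,8,9,10}→10
  6 left: {0,3,4,6,8,10}→1  {1,2,5,7,9,10}→6  {2,5,7,8,9,10}→15  {3,4,6,8,9,10}→6  {4,6,7,8,9,10}→15  {5,6,7,8,9,10}→20
  7 left: {0,3,4,6,8,9,10}→7  {1,2,5,7,8,9,10}→21  {2,5,6,7,8,9,10}→35  {3,4,6,7,8,9,10}→21  {4,5,6,7,8,9,10}→35
  8 left: {0,3,4,6,7,8,9,10}→28  {1,2,5,6,7,8,9,10}→56  {2,4,5,6,7,8,9,10}→70  {3,4,5,6,7,8,9,10}→56
  9 left: {0,3,4,5,6,7,8,9,10}→84  {1,2,4,5,6,7,8,9,10}→126  {2,3,4,5,6,7,8,9,10}→126
  placing 0:a first → 252 extensions
  placing 1:e first → 210 extensions
total linear extensions = 462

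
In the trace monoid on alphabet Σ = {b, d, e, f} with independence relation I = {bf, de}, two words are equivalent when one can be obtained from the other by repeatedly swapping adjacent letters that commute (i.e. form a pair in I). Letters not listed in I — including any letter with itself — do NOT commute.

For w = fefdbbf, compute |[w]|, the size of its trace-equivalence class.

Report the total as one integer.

#0=f has no predecessor
#1=e depends on [0:f]
#2=f depends on [1:e]
#3=d depends on [2:f]
#4=b depends on [3:d]
#5=b depends on [4:b]
#6=f depends on [3:d]
sources: [0:f]
N(rest) = Σ N(rest − s) over sources s of rest; N(one piece) = 1:
  size 1 → [5]=1  [6]=1
  size 2 → [4,5]=1  [5,6]=2
  size 3 → [4,5,6]=3
  size 4 → [3,4,5,6]=3
  size 5 → [2,3,4,5,6]=3
  first=0(f) contributes 3

3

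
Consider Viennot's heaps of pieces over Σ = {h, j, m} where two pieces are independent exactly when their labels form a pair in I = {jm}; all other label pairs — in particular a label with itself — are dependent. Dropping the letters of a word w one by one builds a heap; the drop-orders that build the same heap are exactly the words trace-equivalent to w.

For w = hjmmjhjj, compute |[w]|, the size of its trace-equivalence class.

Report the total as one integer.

0(h) covers ∅
1(j) covers 0:h
2(m) covers 0:h
3(m) covers 2:m
4(j) covers 1:j
5(h) covers 3:m, 4:j
6(j) covers 5:h
7(j) covers 6:j
floor of heap: 0:h
completions by unplaced set U, small U first (add the entries for U minus each lowest piece of U):
  |U|=1: {7}:1
  |U|=2: {6,7}:1
  |U|=3: {5,6,7}:1
  |U|=4: {3,5,6,7}:1  {4,5,6,7}:1
  |U|=5: {1,4,5,6,7}:1  {2,3,5,6,7}:1  {3,4,5,6,7}:2
  |U|=6: {1,3,4,5,6,7}:3  {2,3,4,5,6,7}:3
  start at 0(h): 6

6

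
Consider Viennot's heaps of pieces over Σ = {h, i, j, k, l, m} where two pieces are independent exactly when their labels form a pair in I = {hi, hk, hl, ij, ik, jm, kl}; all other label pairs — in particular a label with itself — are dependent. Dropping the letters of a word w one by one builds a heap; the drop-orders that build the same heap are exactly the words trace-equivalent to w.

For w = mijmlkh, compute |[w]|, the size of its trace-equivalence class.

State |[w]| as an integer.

24

#0=m has no predecessor
#1=i depends on [0:m]
#2=j has no predecessor
#3=m depends on [1:i]
#4=l depends on [2:j, 3:m]
#5=k depends on [2:j, 3:m]
#6=h depends on [2:j, 3:m]
sources: [0:m, 2:j]
N(rest) = Σ N(rest − s) over sources s of rest; N(one piece) = 1:
  size 1 → [4]=1  [5]=1  [6]=1
  size 2 → [4,5]=2  [4,6]=2  [5,6]=2
  size 3 → [4,5,6]=6
  size 4 → [2,4,5,6]=6  [3,4,5,6]=6
  size 5 → [1,3,4,5,6]=6  [2,3,4,5,6]=12
  first=0(m) contributes 18
  first=2(j) contributes 6
|[w]| = 24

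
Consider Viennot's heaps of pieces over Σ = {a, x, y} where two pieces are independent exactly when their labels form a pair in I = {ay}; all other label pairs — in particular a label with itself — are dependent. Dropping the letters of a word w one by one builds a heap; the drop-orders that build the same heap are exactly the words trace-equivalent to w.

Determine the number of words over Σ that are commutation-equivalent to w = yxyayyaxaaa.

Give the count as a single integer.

drop 0:y onto floor
drop 1:x onto {0:y}
drop 2:y onto {1:x}
drop 3:a onto {1:x}
drop 4:y onto {2:y}
drop 5:y onto {4:y}
drop 6:a onto {3:a}
drop 7:x onto {5:y, 6:a}
drop 8:a onto {7:x}
drop 9:a onto {8:a}
drop 10:a onto {9:a}
ground layer = {0:y}
drop-orders for the pieces not yet dropped (sum over which currently-grounded one goes next):
  1 to go: {10} 1
  2 to go: {9,10} 1
  3 to go: {8,9,10} 1
  4 to go: {7,8,9,10} 1
  5 to go: {5,7,8,9,10} 1  {6,7,8,9,10} 1
  6 to go: {3,6,7,8,9,10} 1  {4,5,7,8,9,10} 1  {5,6,7,8,9,10} 2
  7 to go: {2,4,5,7,8,9,10} 1  {3,5,6,7,8,9,10} 3  {4,5,6,7,8,9,10} 3
  8 to go: {2,4,5,6,7,8,9,10} 4  {3,4,5,6,7,8,9,10} 6
  9 to go: {2,3,4,5,6,7,8,9,10} 10
  if 0:y drops first: 10 orders

10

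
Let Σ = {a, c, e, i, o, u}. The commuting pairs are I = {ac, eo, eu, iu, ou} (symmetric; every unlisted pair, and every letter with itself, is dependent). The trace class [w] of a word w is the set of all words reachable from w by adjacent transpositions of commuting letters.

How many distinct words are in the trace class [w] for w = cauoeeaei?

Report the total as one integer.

24

drop 0:c onto floor
drop 1:a onto floor
drop 2:u onto {0:c, 1:a}
drop 3:o onto {0:c, 1:a}
drop 4:e onto {0:c, 1:a}
drop 5:e onto {4:e}
drop 6:a onto {2:u, 3:o, 5:e}
drop 7:e onto {6:a}
drop 8:i onto {7:e}
ground layer = {0:c, 1:a}
drop-orders for the pieces not yet dropped (sum over which currently-grounded one goes next):
  1 to go: {8} 1
  2 to go: {7,8} 1
  3 to go: {6,7,8} 1
  4 to go: {2,6,7,8} 1  {3,6,7,8} 1  {5,6,7,8} 1
  5 to go: {2,3,6,7,8} 2  {2,5,6,7,8} 2  {3,5,6,7,8} 2  {4,5,6,7,8} 1
  6 to go: {2,3,5,6,7,8} 6  {2,4,5,6,7,8} 3  {3,4,5,6,7,8} 3
  7 to go: {2,3,4,5,6,7,8} 12
  if 0:c drops first: 12 orders
  if 1:a drops first: 12 orders
heap linearizations: 24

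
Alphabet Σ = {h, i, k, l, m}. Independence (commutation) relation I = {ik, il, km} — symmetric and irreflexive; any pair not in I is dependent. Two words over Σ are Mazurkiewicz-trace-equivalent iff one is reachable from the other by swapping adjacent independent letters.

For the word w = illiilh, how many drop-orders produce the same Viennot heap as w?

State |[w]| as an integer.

#0=i has no predecessor
#1=l has no predecessor
#2=l depends on [1:l]
#3=i depends on [0:i]
#4=i depends on [3:i]
#5=l depends on [2:l]
#6=h depends on [4:i, 5:l]
sources: [0:i, 1:l]
N(rest) = Σ N(rest − s) over sources s of rest; N(one piece) = 1:
  size 1 → [6]=1
  size 2 → [4,6]=1  [5,6]=1
  size 3 → [2,5,6]=1  [3,4,6]=1  [4,5,6]=2
  size 4 → [0,3,4,6]=1  [1,2,5,6]=1  [2,4,5,6]=3  [3,4,5,6]=3
  size 5 → [0,3,4,5,6]=4  [1,2,4,5,6]=4  [2,3,4,5,6]=6
  first=0(i) contributes 10
  first=1(l) contributes 10
|[w]| = 20

20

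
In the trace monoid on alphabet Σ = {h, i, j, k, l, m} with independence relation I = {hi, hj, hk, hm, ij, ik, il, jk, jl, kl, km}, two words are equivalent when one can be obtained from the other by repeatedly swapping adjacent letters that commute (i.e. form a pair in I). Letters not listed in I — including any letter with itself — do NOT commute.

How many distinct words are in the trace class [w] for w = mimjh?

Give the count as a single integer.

drop 0:m onto floor
drop 1:i onto {0:m}
drop 2:m onto {1:i}
drop 3:j onto {2:m}
drop 4:h onto floor
ground layer = {0:m, 4:h}
drop-orders for the pieces not yet dropped (sum over which currently-grounded one goes next):
  1 to go: {3} 1  {4} 1
  2 to go: {2,3} 1  {3,4} 2
  3 to go: {1,2,3} 1  {2,3,4} 3
  if 0:m drops first: 4 orders
  if 4:h drops first: 1 orders
heap linearizations: 5

5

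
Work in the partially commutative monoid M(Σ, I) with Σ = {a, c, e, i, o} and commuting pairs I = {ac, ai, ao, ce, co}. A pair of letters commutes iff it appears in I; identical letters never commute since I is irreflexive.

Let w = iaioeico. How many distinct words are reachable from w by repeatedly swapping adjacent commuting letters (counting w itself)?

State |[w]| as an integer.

drop 0:i onto floor
drop 1:a onto floor
drop 2:i onto {0:i}
drop 3:o onto {2:i}
drop 4:e onto {1:a, 3:o}
drop 5:i onto {4:e}
drop 6:c onto {5:i}
drop 7:o onto {5:i}
ground layer = {0:i, 1:a}
drop-orders for the pieces not yet dropped (sum over which currently-grounded one goes next):
  1 to go: {6} 1  {7} 1
  2 to go: {6,7} 2
  3 to go: {5,6,7} 2
  4 to go: {4,5,6,7} 2
  5 to go: {1,4,5,6,7} 2  {3,4,5,6,7} 2
  6 to go: {1,3,4,5,6,7} 4  {2,3,4,5,6,7} 2
  if 0:i drops first: 6 orders
  if 1:a drops first: 2 orders
heap linearizations: 8

8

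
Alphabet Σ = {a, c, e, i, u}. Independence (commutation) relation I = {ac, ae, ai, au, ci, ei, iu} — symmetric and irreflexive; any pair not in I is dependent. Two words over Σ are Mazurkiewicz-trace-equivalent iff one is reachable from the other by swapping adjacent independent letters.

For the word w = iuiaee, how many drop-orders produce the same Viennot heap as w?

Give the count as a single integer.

60

piece 0:i — minimal
piece 1:u — minimal
piece 2:i rests on {0:i}
piece 3:a — minimal
piece 4:e rests on {1:u}
piece 5:e rests on {4:e}
minimal pieces: {0:i, 1:u, 3:a}
ways to finish when only these pieces remain (= sum over removing one remaining piece with nothing left below it):
  1 left: {2}→1  {3}→1  {5}→1
  2 left: {0,2}→1  {2,3}→2  {2,5}→2  {3,5}→2  {4,5}→1
  3 left: {0,2,3}→3  {0,2,5}→3  {1,4,5}→1  {2,3,5}→6  {2,4,5}→3  {3,4,5}→3
  4 left: {0,2,3,5}→12  {0,2,4,5}→6  {1,2,4,5}→4  {1,3,4,5}→4  {2,3,4,5}→12
  placing 0:i first → 20 extensions
  placing 1:u first → 30 extensions
  placing 3:a first → 10 extensions
total linear extensions = 60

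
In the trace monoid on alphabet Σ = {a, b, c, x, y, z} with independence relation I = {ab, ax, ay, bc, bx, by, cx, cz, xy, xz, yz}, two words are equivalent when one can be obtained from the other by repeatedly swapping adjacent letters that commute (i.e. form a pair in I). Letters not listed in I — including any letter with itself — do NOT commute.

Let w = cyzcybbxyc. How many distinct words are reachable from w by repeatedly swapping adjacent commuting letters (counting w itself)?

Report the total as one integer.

#0=c has no predecessor
#1=y depends on [0:c]
#2=z has no predecessor
#3=c depends on [1:y]
#4=y depends on [3:c]
#5=b depends on [2:z]
#6=b depends on [5:b]
#7=x has no predecessor
#8=y depends on [4:y]
#9=c depends on [8:y]
sources: [0:c, 2:z, 7:x]
N(rest) = Σ N(rest − s) over sources s of rest; N(one piece) = 1:
  size 1 → [6]=1  [7]=1  [9]=1
  size 2 → [5,6]=1  [6,7]=2  [6,9]=2  [7,9]=2  [8,9]=1
  size 3 → [2,5,6]=1  [4,8,9]=1  [5,6,7]=3  [5,6,9]=3  [6,7,9]=6  [6,8,9]=3  [7,8,9]=3
  size 4 → [2,5,6,7]=4  [2,5,6,9]=4  [3,4,8,9]=1  [4,6,8,9]=4  [4,7,8,9]=4  [5,6,7,9]=12  [5,6,8,9]=6  [6,7,8,9]=12
  size 5 → [1,3,4,8,9]=1  [2,5,6,7,9]=20  [2,5,6,8,9]=10  [3,4,6,8,9]=5  [3,4,7,8,9]=5  [4,5,6,8,9]=10  [4,6,7,8,9]=20  [5,6,7,8,9]=30
  size 6 → [0,1,3,4,8,9]=1  [1,3,4,6,8,9]=6  [1,3,4,7,8,9]=6  [2,4,5,6,8,9]=20  [2,5,6,7,8,9]=60  [3,4,5,6,8,9]=15  [3,4,6,7,8,9]=30  [4,5,6,7,8,9]=60
  size 7 → [0,1,3,4,6,8,9]=7  [0,1,3,4,7,8,9]=7  [1,3,4,5,6,8,9]=21  [1,3,4,6,7,8,9]=42  [2,3,4,5,6,8,9]=35  [2,4,5,6,7,8,9]=140  [3,4,5,6,7,8,9]=105
  size 8 → [0,1,3,4,5,6,8,9]=28  [0,1,3,4,6,7,8,9]=56  [1,2,3,4,5,6,8,9]=56  [1,3,4,5,6,7,8,9]=168  [2,3,4,5,6,7,8,9]=280
  first=0(c) contributes 504
  first=2(z) contributes 252
  first=7(x) contributes 84
|[w]| = 840

840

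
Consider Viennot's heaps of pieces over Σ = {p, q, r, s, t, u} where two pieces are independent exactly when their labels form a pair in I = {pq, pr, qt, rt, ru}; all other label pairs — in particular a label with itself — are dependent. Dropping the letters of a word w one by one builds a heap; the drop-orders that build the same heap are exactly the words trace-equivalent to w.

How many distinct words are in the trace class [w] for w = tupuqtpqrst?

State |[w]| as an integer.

10

piece 0:t — minimal
piece 1:u rests on {0:t}
piece 2:p rests on {1:u}
piece 3:u rests on {2:p}
piece 4:q rests on {3:u}
piece 5:t rests on {3:u}
piece 6:p rests on {5:t}
piece 7:q rests on {4:q}
piece 8:r rests on {7:q}
piece 9:s rests on {6:p, 8:r}
piece 10:t rests on {9:s}
minimal pieces: {0:t}
ways to finish when only these pieces remain (= sum over removing one remaining piece with nothing left below it):
  1 left: {10}→1
  2 left: {9,10}→1
  3 left: {6,9,10}→1  {8,9,10}→1
  4 left: {5,6,9,10}→1  {6,8,9,10}→2  {7,8,9,10}→1
  5 left: {4,7,8,9,10}→1  {5,6,8,9,10}→3  {6,7,8,9,10}→3
  6 left: {4,6,7,8,9,10}→4  {5,6,7,8,9,10}→6
  7 left: {4,5,6,7,8,9,10}→10
  8 left: {3,4,5,6,7,8,9,10}→10
  9 left: {2,3,4,5,6,7,8,9,10}→10
  placing 0:t first → 10 extensions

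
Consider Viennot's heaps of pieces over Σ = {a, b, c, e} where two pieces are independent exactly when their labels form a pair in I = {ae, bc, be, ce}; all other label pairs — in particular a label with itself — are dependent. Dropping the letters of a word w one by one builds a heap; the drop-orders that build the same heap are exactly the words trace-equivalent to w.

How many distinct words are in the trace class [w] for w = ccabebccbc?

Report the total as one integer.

drop 0:c onto floor
drop 1:c onto {0:c}
drop 2:a onto {1:c}
drop 3:b onto {2:a}
drop 4:e onto floor
drop 5:b onto {3:b}
drop 6:c onto {2:a}
drop 7:c onto {6:c}
drop 8:b onto {5:b}
drop 9:c onto {7:c}
ground layer = {0:c, 4:e}
drop-orders for the pieces not yet dropped (sum over which currently-grounded one goes next):
  1 to go: {4} 1  {8} 1  {9} 1
  2 to go: {4,8} 2  {4,9} 2  {5,8} 1  {7,9} 1  {8,9} 2
  3 to go: {3,5,8} 1  {4,5,8} 3  {4,7,9} 3  {4,8,9} 6  {5,8,9} 3  {6,7,9} 1  {7,8,9} 3
  4 to go: {3,4,5,8} 4  {3,5,8,9} 4  {4,5,8,9} 12  {4,6,7,9} 4  {4,7,8,9} 12  {5,7,8,9} 6  {6,7,8,9} 4
  5 to go: {3,4,5,8,9} 20  {3,5,7,8,9} 10  {4,5,7,8,9} 30  {4,6,7,8,9} 20  {5,6,7,8,9} 10
  6 to go: {3,4,5,7,8,9} 60  {3,5,6,7,8,9} 20  {4,5,6,7,8,9} 60
  7 to go: {2,3,5,6,7,8,9} 20  {3,4,5,6,7,8,9} 140
  8 to go: {1,2,3,5,6,7,8,9} 20  {2,3,4,5,6,7,8,9} 160
  if 0:c drops first: 180 orders
  if 4:e drops first: 20 orders
heap linearizations: 200

200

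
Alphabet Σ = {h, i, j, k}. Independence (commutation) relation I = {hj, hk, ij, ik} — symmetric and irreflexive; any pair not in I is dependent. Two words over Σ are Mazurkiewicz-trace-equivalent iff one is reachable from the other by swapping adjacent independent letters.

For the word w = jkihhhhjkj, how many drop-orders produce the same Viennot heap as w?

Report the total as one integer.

0(j) covers ∅
1(k) covers 0:j
2(i) covers ∅
3(h) covers 2:i
4(h) covers 3:h
5(h) covers 4:h
6(h) covers 5:h
7(j) covers 1:k
8(k) covers 7:j
9(j) covers 8:k
floor of heap: 0:j, 2:i
completions by unplaced set U, small U first (add the entries for U minus each lowest piece of U):
  |U|=1: {6}:1  {9}:1
  |U|=2: {5,6}:1  {6,9}:2  {8,9}:1
  |U|=3: {4,5,6}:1  {5,6,9}:3  {6,8,9}:3  {7,8,9}:1
  |U|=4: {1,7,8,9}:1  {3,4,5,6}:1  {4,5,6,9}:4  {5,6,8,9}:6  {6,7,8,9}:4
  |U|=5: {0,1,7,8,9}:1  {1,6,7,8,9}:5  {2,3,4,5,6}:1  {3,4,5,6,9}:5  {4,5,6,8,9}:10  {5,6,7,8,9}:10
  |U|=6: {0,1,6,7,8,9}:6  {1,5,6,7,8,9}:15  {2,3,4,5,6,9}:6  {3,4,5,6,8,9}:15  {4,5,6,7,8,9}:20
  |U|=7: {0,1,5,6,7,8,9}:21  {1,4,5,6,7,8,9}:35  {2,3,4,5,6,8,9}:21  {3,4,5,6,7,8,9}:35
  |U|=8: {0,1,4,5,6,7,8,9}:56  {1,3,4,5,6,7,8,9}:70  {2,3,4,5,6,7,8,9}:56
  start at 0(j): 126
  start at 2(i): 126
sum over floor = 252

252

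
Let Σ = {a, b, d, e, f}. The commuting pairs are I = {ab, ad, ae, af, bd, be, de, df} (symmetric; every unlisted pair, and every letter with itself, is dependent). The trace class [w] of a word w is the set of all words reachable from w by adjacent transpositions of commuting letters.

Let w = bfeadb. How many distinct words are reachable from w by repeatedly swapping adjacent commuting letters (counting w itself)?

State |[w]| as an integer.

drop 0:b onto floor
drop 1:f onto {0:b}
drop 2:e onto {1:f}
drop 3:a onto floor
drop 4:d onto floor
drop 5:b onto {1:f}
ground layer = {0:b, 3:a, 4:d}
drop-orders for the pieces not yet dropped (sum over which currently-grounded one goes next):
  1 to go: {2} 1  {3} 1  {4} 1  {5} 1
  2 to go: {2,3} 2  {2,4} 2  {2,5} 2  {3,4} 2  {3,5} 2  {4,5} 2
  3 to go: {1,2,5} 2  {2,3,4} 6  {2,3,5} 6  {2,4,5} 6  {3,4,5} 6
  4 to go: {0,1,2,5} 2  {1,2,3,5} 8  {1,2,4,5} 8  {2,3,4,5} 24
  if 0:b drops first: 40 orders
  if 3:a drops first: 10 orders
  if 4:d drops first: 10 orders
heap linearizations: 60

60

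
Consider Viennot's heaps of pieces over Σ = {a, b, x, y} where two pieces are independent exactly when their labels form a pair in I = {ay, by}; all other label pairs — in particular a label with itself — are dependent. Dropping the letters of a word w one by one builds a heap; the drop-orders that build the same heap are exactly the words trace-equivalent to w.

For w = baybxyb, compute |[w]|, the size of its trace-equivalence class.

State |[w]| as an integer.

8

0(b) covers ∅
1(a) covers 0:b
2(y) covers ∅
3(b) covers 1:a
4(x) covers 2:y, 3:b
5(y) covers 4:x
6(b) covers 4:x
floor of heap: 0:b, 2:y
completions by unplaced set U, small U first (add the entries for U minus each lowest piece of U):
  |U|=1: {5}:1  {6}:1
  |U|=2: {5,6}:2
  |U|=3: {4,5,6}:2
  |U|=4: {2,4,5,6}:2  {3,4,5,6}:2
  |U|=5: {1,3,4,5,6}:2  {2,3,4,5,6}:4
  start at 0(b): 6
  start at 2(y): 2
sum over floor = 8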